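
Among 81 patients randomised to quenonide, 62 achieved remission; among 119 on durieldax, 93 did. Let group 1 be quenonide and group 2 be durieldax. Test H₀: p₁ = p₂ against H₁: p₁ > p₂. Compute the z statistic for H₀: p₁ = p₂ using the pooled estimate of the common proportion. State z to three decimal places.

z = -0.267

p̂₁ = 62/81 ≈ 0.76543, p̂₂ = 93/119 ≈ 0.78151.
Pooled p̂ = (62+93)/(81+119) = 155/200 = 0.77500.
SE = √(p̂(1−p̂)(1/n₁+1/n₂)) = √(0.77500·0.22500·0.020749) = √(0.00361811) = 0.06015.
z = (0.76543 − 0.78151)/0.06015 = -0.01608/0.06015 = -0.267.
p-value = P(Z > -0.267) ≈ 0.6054.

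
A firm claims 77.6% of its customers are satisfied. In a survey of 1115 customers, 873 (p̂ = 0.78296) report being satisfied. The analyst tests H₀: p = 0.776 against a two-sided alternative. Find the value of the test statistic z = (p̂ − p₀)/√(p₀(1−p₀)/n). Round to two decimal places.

p̂ = 873/1115 ≈ 0.7830.
SE = √(p₀(1−p₀)/n) = √(0.17382/1115) = 0.0125.
z = (0.7830 − 0.776)/0.0125 = 0.0070/0.0125 = 0.56.

z = 0.56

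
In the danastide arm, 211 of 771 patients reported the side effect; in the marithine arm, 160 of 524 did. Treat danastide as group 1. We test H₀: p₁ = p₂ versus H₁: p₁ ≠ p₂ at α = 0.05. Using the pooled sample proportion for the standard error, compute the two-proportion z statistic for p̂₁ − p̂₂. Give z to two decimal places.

z = -1.24

p̂₁ = 211/771 ≈ 0.27367, p̂₂ = 160/524 ≈ 0.30534.
Pooled p̂ = (211+160)/(771+524) = 371/1295 = 0.28649.
SE = √(0.204412 × 0.00320541) = 0.02560.
z = (0.27367 − 0.30534)/0.02560 = -0.03167/0.02560 = -1.24.
p-value = 2·P(Z > 1.237) ≈ 0.2160. With α = 0.05, fail to reject H₀.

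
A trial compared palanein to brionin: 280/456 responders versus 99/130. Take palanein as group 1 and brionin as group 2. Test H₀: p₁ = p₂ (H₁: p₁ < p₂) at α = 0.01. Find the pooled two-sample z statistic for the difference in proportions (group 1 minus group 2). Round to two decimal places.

p̂₁ = 280/456 = 0.61404, p̂₂ = 99/130 = 0.76154.
Pooled p̂ = (280+99)/(456+130) = 379/586 = 0.64676.
SE = √(0.228462 × 0.00988529) = 0.04752.
z = (0.61404 − 0.76154)/0.04752 = -0.14750/0.04752 = -3.10.
p-value = P(Z < -3.104) ≈ 0.0010; since p < α = 0.01, reject H₀.

z = -3.10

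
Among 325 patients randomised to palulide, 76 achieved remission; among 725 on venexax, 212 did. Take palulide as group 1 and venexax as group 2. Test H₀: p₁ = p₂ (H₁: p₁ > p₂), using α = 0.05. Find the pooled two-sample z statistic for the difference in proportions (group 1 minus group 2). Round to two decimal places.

z = -1.97

p̂₁ = 76/325 = 0.2338, p̂₂ = 212/725 = 0.2924.
Pooled p̂ = (76+212)/(325+725) = 288/1050 = 0.2743.
SE = √(p̂(1−p̂)(1/n₁+1/n₂)) = √(0.2743·0.7257·0.00445623) = √(0.000887027) = 0.0298.
z = (0.2338 − 0.2924)/0.0298 = -0.0586/0.0298 = -1.97.
p-value = P(Z > -1.966) ≈ 0.9754, so at α = 0.05 we fail to reject H₀.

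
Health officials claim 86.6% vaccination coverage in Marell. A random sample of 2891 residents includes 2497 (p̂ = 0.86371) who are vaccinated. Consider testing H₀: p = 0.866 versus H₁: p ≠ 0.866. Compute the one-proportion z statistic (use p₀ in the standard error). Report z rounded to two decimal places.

p̂ = 2497/2891 ≈ 0.86371.
SE = √(p₀(1−p₀)/n) = √(0.11604/2891) = 0.00634.
z = (0.86371 − 0.866)/0.00634 = -0.00229/0.00634 = -0.36.

z = -0.36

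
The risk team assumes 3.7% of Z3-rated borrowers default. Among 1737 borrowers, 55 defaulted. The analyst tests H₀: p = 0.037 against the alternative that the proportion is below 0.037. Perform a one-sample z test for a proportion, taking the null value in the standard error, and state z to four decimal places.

p̂ = 55/1737 = 0.031664.
Standard error under H₀: √(0.037×0.963/1737) = 0.004529.
z = (0.031664 − 0.037)/0.004529 = -0.005336/0.004529 = -1.1782.
p-value = P(Z < -1.178) ≈ 0.1194.

z = -1.1782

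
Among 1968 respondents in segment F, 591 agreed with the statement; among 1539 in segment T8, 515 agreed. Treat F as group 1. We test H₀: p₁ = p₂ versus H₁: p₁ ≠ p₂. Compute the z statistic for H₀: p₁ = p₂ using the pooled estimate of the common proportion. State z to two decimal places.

p̂₁ = 591/1968 = 0.3003, p̂₂ = 515/1539 = 0.3346.
Pooled p̂ = (591+515)/(1968+1539) = 1106/3507 = 0.3154.
SE = √(0.215911 × 0.0011579) = 0.0158.
z = (0.3003 − 0.3346)/0.0158 = -0.0343/0.0158 = -2.17.

z = -2.17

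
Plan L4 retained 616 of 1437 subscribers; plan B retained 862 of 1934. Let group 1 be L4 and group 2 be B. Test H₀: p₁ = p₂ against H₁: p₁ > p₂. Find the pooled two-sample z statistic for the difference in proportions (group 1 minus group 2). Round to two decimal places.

z = -0.99

p̂₁ = 616/1437 ≈ 0.42867, p̂₂ = 862/1934 ≈ 0.44571.
Pooled p̂ = (616+862)/(1437+1934) = 1478/3371 = 0.43845.
SE = √(p̂(1−p̂)(1/n₁+1/n₂)) = √(0.43845·0.56155·0.00121296) = √(0.000298643) = 0.01728.
z = (0.42867 − 0.44571)/0.01728 = -0.01704/0.01728 = -0.99.
p-value = P(Z > -0.986) ≈ 0.8379.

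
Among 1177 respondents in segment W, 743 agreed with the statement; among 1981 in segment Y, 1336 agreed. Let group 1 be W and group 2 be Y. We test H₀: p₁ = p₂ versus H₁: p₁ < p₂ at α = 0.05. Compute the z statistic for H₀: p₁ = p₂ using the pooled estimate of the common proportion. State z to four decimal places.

z = -2.4717

p̂₁ = 743/1177 = 0.631266, p̂₂ = 1336/1981 = 0.674407.
Pooled p̂ = (743+1336)/(1177+1981) = 2079/3158 = 0.658328.
SE = √(0.224932 × 0.00135441) = 0.017454.
z = (0.631266 − 0.674407)/0.017454 = -0.043141/0.017454 = -2.4717.
p-value = P(Z < -2.472) ≈ 0.0067, so at α = 0.05 we reject H₀.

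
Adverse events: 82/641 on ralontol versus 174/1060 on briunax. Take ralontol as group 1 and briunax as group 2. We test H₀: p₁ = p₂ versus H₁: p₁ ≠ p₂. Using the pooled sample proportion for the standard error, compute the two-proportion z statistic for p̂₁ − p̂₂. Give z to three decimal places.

p̂₁ = 82/641 = 0.12793, p̂₂ = 174/1060 = 0.16415.
Pooled p̂ = (82+174)/(641+1060) = 256/1701 = 0.15050.
SE = √(0.12785 × 0.00250346) = 0.01789.
z = (0.12793 − 0.16415)/0.01789 = -0.03622/0.01789 = -2.025.

z = -2.025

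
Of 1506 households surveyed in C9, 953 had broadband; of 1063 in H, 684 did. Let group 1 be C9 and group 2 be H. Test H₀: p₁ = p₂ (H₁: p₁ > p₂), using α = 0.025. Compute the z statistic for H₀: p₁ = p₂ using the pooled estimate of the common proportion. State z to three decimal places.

z = -0.553

p̂₁ = 953/1506 ≈ 0.63280, p̂₂ = 684/1063 ≈ 0.64346.
Pooled p̂ = (953+684)/(1506+1063) = 1637/2569 = 0.63721.
SE = √(p̂(1−p̂)(1/n₁+1/n₂)) = √(0.63721·0.36279·0.00160474) = √(0.000370973) = 0.01926.
z = (0.63280 − 0.64346)/0.01926 = -0.01066/0.01926 = -0.553.
p-value = P(Z > -0.553) ≈ 0.7100. With α = 0.025, fail to reject H₀.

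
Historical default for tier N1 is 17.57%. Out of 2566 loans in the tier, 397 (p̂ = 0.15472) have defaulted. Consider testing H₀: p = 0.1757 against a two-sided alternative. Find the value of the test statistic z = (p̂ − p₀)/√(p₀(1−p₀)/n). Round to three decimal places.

z = -2.793

p̂ = 397/2566 ≈ 0.154716.
Standard error under H₀: √(0.1757×0.8243/2566) = 0.007513.
z = (0.154716 − 0.1757)/0.007513 = -0.020984/0.007513 = -2.793.
p-value = 2·P(Z > 2.793) ≈ 0.0052.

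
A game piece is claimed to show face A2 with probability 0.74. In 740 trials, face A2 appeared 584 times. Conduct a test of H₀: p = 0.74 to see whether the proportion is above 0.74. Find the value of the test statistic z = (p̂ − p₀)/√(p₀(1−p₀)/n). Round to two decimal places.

z = 3.05

p̂ = 584/740 ≈ 0.78919.
Under H₀, SE = √(0.74·0.26/740) = √(0.00026) = 0.01612.
z = (0.78919 − 0.74)/0.01612 = 0.04919/0.01612 = 3.05.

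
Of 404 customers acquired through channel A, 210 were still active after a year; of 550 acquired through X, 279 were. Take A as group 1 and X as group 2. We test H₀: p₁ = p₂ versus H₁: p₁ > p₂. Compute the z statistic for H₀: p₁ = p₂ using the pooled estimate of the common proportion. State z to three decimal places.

z = 0.383

p̂₁ = 210/404 ≈ 0.51980, p̂₂ = 279/550 ≈ 0.50727.
Pooled p̂ = (210+279)/(404+550) = 489/954 = 0.51258.
SE = √(p̂(1−p̂)(1/n₁+1/n₂)) = √(0.51258·0.48742·0.00429343) = √(0.00107268) = 0.03275.
z = (0.51980 − 0.50727)/0.03275 = 0.01253/0.03275 = 0.383.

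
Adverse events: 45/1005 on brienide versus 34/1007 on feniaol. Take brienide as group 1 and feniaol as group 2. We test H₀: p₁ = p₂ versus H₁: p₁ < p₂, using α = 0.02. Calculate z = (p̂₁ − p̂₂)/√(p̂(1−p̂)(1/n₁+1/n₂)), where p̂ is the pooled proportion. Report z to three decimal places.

z = 1.272

p̂₁ = 45/1005 = 0.044776, p̂₂ = 34/1007 = 0.033764.
Pooled p̂ = (45+34)/(1005+1007) = 79/2012 = 0.039264.
SE = √(0.0377227 × 0.00198807) = 0.008660.
z = (0.044776 − 0.033764)/0.008660 = 0.011012/0.008660 = 1.272.
p-value = P(Z < 1.272) ≈ 0.8983. With α = 0.02, fail to reject H₀.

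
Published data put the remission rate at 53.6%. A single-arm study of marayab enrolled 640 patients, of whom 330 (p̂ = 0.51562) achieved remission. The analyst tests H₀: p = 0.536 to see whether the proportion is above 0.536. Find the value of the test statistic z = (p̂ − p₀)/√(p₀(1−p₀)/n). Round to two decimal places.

z = -1.03

p̂ = 330/640 ≈ 0.51562.
SE = √(p₀(1−p₀)/n) = √(0.2487/640) = 0.01971.
z = (0.51562 − 0.536)/0.01971 = -0.02038/0.01971 = -1.03.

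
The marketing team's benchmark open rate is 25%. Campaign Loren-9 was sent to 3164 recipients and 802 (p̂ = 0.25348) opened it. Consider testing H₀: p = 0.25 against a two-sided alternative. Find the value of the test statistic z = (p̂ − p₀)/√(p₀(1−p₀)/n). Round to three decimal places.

z = 0.452

p̂ = 802/3164 ≈ 0.25348.
Standard error under H₀: √(0.25×0.75/3164) = 0.00770.
z = (0.25348 − 0.25)/0.00770 = 0.00348/0.00770 = 0.452.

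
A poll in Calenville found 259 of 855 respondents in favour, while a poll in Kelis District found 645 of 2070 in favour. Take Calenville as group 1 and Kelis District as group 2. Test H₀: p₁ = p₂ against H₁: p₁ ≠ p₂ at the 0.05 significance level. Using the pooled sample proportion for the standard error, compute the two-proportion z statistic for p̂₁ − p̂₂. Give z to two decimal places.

p̂₁ = 259/855 = 0.3029, p̂₂ = 645/2070 = 0.3116.
Pooled p̂ = (259+645)/(855+2070) = 904/2925 = 0.3091.
SE = √(p̂(1−p̂)(1/n₁+1/n₂)) = √(0.3091·0.6909·0.00165268) = √(0.000352917) = 0.0188.
z = (0.3029 − 0.3116)/0.0188 = -0.0087/0.0188 = -0.46.
p-value = 2·P(Z > 0.462) ≈ 0.6444; since p > α = 0.05, fail to reject H₀.

z = -0.46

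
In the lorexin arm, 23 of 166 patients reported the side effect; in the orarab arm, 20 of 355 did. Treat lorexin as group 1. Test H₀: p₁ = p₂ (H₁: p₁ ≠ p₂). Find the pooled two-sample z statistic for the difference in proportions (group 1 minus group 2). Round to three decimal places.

z = 3.178

p̂₁ = 23/166 ≈ 0.13855, p̂₂ = 20/355 ≈ 0.05634.
Pooled p̂ = (23+20)/(166+355) = 43/521 = 0.08253.
SE = √(0.0757218 × 0.008841) = 0.02587.
z = (0.13855 − 0.05634)/0.02587 = 0.08221/0.02587 = 3.178.
Two-sided p-value ≈ 2·Φ(−3.178) = 0.0015.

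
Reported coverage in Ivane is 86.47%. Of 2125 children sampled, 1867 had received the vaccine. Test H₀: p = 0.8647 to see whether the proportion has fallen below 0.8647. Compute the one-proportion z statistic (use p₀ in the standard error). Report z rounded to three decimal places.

p̂ = 1867/2125 = 0.87859.
SE = √(p₀(1−p₀)/n) = √(0.11699/2125) = 0.00742.
z = (0.87859 − 0.8647)/0.00742 = 0.01389/0.00742 = 1.872.

z = 1.872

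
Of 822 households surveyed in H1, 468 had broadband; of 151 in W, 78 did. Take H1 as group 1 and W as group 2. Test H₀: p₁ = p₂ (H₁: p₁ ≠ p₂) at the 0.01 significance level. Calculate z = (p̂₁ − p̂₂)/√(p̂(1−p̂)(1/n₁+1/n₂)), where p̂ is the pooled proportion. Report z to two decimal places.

p̂₁ = 468/822 ≈ 0.5693, p̂₂ = 78/151 ≈ 0.5166.
Pooled p̂ = (468+78)/(822+151) = 546/973 = 0.5612.
SE = √(0.246261 × 0.00783906) = 0.0439.
z = (0.5693 − 0.5166)/0.0439 = 0.0527/0.0439 = 1.20.
Two-sided p-value ≈ 2·Φ(−1.201) = 0.2296; since p > α = 0.01, fail to reject H₀.

z = 1.20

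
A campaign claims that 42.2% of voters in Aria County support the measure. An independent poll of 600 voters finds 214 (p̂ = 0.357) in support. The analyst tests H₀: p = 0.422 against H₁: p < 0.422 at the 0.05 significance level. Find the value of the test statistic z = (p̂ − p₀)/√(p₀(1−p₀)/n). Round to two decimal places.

z = -3.24

p̂ = 214/600 = 0.35667.
SE = √(p₀(1−p₀)/n) = √(0.24392/600) = 0.02016.
z = (0.35667 − 0.422)/0.02016 = -0.06533/0.02016 = -3.24.
p-value = P(Z < -3.240) ≈ 0.0006; since p < α = 0.05, reject H₀.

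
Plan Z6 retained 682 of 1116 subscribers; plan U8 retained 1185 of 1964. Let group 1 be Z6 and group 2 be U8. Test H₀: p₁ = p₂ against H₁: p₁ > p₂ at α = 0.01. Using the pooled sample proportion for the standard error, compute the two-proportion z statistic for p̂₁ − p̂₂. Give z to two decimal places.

z = 0.42

p̂₁ = 682/1116 = 0.6111, p̂₂ = 1185/1964 = 0.6034.
Pooled p̂ = (682+1185)/(1116+1964) = 1867/3080 = 0.6062.
SE = √(0.238728 × 0.00140522) = 0.0183.
z = (0.6111 − 0.6034)/0.0183 = 0.0077/0.0183 = 0.42.
p-value = P(Z > 0.423) ≈ 0.3361; since p > α = 0.01, fail to reject H₀.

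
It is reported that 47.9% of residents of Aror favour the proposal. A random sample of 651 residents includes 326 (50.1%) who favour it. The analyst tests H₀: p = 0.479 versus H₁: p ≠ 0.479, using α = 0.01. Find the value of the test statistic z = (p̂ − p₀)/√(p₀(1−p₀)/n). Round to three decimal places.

z = 1.112

p̂ = 326/651 ≈ 0.50077.
SE = √(p₀(1−p₀)/n) = √(0.24956/651) = 0.01958.
z = (0.50077 − 0.479)/0.01958 = 0.02177/0.01958 = 1.112.
p-value = 2·P(Z > 1.112) ≈ 0.2662. With α = 0.01, fail to reject H₀.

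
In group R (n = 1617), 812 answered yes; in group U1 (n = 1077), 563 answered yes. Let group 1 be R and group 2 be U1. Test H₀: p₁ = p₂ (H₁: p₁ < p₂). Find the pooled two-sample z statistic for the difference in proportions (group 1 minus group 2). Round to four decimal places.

z = -1.0469

p̂₁ = 812/1617 ≈ 0.502165, p̂₂ = 563/1077 ≈ 0.522748.
Pooled p̂ = (812+563)/(1617+1077) = 1375/2694 = 0.510393.
SE = √(0.249892 × 0.00154693) = 0.019661.
z = (0.502165 − 0.522748)/0.019661 = -0.020583/0.019661 = -1.0469.
p-value = P(Z < -1.047) ≈ 0.1476.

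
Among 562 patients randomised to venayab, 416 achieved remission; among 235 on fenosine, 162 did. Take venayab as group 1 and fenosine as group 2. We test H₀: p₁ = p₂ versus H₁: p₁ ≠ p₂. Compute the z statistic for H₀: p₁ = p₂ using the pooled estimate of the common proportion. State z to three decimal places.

z = 1.466

p̂₁ = 416/562 = 0.74021, p̂₂ = 162/235 = 0.68936.
Pooled p̂ = (416+162)/(562+235) = 578/797 = 0.72522.
SE = √(p̂(1−p̂)(1/n₁+1/n₂)) = √(0.72522·0.27478·0.00603468) = √(0.00120257) = 0.03468.
z = (0.74021 − 0.68936)/0.03468 = 0.05085/0.03468 = 1.466.
p-value = 2·P(Z > 1.466) ≈ 0.1425.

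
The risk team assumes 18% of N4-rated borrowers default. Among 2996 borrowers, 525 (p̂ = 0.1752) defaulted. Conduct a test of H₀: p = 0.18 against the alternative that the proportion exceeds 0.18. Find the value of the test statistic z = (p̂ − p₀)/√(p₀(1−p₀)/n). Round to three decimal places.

p̂ = 525/2996 = 0.17523.
Standard error under H₀: √(0.18×0.82/2996) = 0.00702.
z = (0.17523 − 0.18)/0.00702 = -0.00477/0.00702 = -0.679.

z = -0.679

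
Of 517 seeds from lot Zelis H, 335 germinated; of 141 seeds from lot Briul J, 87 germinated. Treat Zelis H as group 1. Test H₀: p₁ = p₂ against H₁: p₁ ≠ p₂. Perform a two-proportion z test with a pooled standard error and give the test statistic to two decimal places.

z = 0.68

p̂₁ = 335/517 = 0.6480, p̂₂ = 87/141 = 0.6170.
Pooled p̂ = (335+87)/(517+141) = 422/658 = 0.6413.
SE = √(0.230024 × 0.00902643) = 0.0456.
z = (0.6480 − 0.6170)/0.0456 = 0.0310/0.0456 = 0.68.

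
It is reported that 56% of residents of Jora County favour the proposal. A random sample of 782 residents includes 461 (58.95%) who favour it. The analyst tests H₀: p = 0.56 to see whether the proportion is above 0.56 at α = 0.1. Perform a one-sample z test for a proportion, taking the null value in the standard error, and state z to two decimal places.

z = 1.66

p̂ = 461/782 = 0.5895.
Under H₀, SE = √(0.56·0.44/782) = √(0.00031509) = 0.0178.
z = (0.5895 − 0.56)/0.0178 = 0.0295/0.0178 = 1.66.
p-value = P(Z > 1.663) ≈ 0.0482. With α = 0.1, reject H₀.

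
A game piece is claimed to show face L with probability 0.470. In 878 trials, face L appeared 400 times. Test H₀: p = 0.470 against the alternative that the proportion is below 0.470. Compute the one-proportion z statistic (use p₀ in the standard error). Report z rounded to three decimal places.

z = -0.856

p̂ = 400/878 ≈ 0.45558.
Under H₀, SE = √(0.47·0.53/878) = √(0.000283713) = 0.01684.
z = (0.45558 − 0.47)/0.01684 = -0.01442/0.01684 = -0.856.
p-value = P(Z < -0.856) ≈ 0.1960.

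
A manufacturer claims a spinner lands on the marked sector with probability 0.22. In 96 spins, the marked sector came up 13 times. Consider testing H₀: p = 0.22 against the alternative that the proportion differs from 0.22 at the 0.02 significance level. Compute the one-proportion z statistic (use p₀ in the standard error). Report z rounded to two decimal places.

p̂ = 13/96 = 0.1354.
SE = √(p₀(1−p₀)/n) = √(0.1716/96) = 0.0423.
z = (0.1354 − 0.22)/0.0423 = -0.0846/0.0423 = -2.00.
p-value = 2·P(Z > 2.001) ≈ 0.0454, so at α = 0.02 we fail to reject H₀.

z = -2.00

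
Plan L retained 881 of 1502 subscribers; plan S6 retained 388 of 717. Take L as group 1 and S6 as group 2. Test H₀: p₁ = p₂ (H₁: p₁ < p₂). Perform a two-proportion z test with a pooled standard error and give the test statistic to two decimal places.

p̂₁ = 881/1502 = 0.5866, p̂₂ = 388/717 = 0.5411.
Pooled p̂ = (881+388)/(1502+717) = 1269/2219 = 0.5719.
SE = √(0.244833 × 0.00206048) = 0.0225.
z = (0.5866 − 0.5411)/0.0225 = 0.0455/0.0225 = 2.02.
p-value = P(Z < 2.022) ≈ 0.9784.

z = 2.02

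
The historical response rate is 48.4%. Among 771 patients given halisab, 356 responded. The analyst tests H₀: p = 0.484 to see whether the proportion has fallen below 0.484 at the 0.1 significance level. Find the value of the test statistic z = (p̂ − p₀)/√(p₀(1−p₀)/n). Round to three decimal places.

p̂ = 356/771 = 0.46174.
Under H₀, SE = √(0.484·0.516/771) = √(0.000323922) = 0.01800.
z = (0.46174 − 0.484)/0.01800 = -0.02226/0.01800 = -1.237.
p-value = P(Z < -1.237) ≈ 0.1081, so at α = 0.1 we fail to reject H₀.

z = -1.237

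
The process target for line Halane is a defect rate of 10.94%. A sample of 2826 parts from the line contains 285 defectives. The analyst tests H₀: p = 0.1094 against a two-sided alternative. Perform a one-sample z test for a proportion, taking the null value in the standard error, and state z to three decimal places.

p̂ = 285/2826 ≈ 0.100849.
SE = √(p₀(1−p₀)/n) = √(0.097432/2826) = 0.005872.
z = (0.100849 − 0.1094)/0.005872 = -0.008551/0.005872 = -1.456.
Two-sided p-value ≈ 2·Φ(−1.456) = 0.1453.

z = -1.456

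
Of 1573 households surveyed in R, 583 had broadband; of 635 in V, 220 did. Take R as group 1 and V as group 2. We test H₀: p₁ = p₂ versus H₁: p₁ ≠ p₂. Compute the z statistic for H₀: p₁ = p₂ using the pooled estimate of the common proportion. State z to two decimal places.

p̂₁ = 583/1573 = 0.3706, p̂₂ = 220/635 = 0.3465.
Pooled p̂ = (583+220)/(1573+635) = 803/2208 = 0.3637.
SE = √(p̂(1−p̂)(1/n₁+1/n₂)) = √(0.3637·0.6363·0.00221053) = √(0.000511553) = 0.0226.
z = (0.3706 − 0.3465)/0.0226 = 0.0241/0.0226 = 1.07.

z = 1.07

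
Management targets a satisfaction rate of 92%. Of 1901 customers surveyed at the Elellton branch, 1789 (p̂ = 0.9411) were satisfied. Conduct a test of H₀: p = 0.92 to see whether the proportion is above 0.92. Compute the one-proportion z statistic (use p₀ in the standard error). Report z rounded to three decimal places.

p̂ = 1789/1901 = 0.9410836.
Under H₀, SE = √(0.92·0.08/1901) = √(3.87165e-05) = 0.0062223.
z = (0.9410836 − 0.92)/0.0062223 = 0.0210836/0.0062223 = 3.388.
p-value = P(Z > 3.388) ≈ 0.0004.

z = 3.388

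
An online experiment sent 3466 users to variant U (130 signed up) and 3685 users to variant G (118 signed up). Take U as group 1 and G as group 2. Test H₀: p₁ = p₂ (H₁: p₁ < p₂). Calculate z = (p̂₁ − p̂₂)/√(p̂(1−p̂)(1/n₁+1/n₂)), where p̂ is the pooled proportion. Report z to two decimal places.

p̂₁ = 130/3466 = 0.03751, p̂₂ = 118/3685 = 0.03202.
Pooled p̂ = (130+118)/(3466+3685) = 248/7151 = 0.03468.
SE = √(0.0334777 × 0.000559887) = 0.00433.
z = (0.03751 − 0.03202)/0.00433 = 0.00549/0.00433 = 1.27.
p-value = P(Z < 1.267) ≈ 0.8974.

z = 1.27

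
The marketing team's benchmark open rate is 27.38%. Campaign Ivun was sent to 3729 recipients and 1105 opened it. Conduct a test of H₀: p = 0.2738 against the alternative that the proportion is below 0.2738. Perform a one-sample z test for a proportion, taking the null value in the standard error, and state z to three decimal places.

p̂ = 1105/3729 ≈ 0.296326.
Standard error under H₀: √(0.2738×0.7262/3729) = 0.007302.
z = (0.296326 − 0.2738)/0.007302 = 0.022526/0.007302 = 3.085.

z = 3.085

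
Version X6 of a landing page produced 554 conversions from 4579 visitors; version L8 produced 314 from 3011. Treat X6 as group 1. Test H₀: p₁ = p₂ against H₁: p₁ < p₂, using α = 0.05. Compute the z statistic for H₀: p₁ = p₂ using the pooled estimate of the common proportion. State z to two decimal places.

p̂₁ = 554/4579 ≈ 0.12099, p̂₂ = 314/3011 ≈ 0.10428.
Pooled p̂ = (554+314)/(4579+3011) = 868/7590 = 0.11436.
SE = √(0.101283 × 0.000550504) = 0.00747.
z = (0.12099 − 0.10428)/0.00747 = 0.01671/0.00747 = 2.24.
p-value = P(Z < 2.237) ≈ 0.9874; since p > α = 0.05, fail to reject H₀.

z = 2.24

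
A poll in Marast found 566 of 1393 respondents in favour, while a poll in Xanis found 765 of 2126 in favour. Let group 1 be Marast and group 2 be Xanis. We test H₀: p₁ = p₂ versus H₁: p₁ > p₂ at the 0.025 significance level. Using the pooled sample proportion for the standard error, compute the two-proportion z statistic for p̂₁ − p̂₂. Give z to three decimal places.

p̂₁ = 566/1393 = 0.40632, p̂₂ = 765/2126 = 0.35983.
Pooled p̂ = (566+765)/(1393+2126) = 1331/3519 = 0.37823.
SE = √(0.235173 × 0.00118824) = 0.01672.
z = (0.40632 − 0.35983)/0.01672 = 0.04649/0.01672 = 2.781.
p-value = P(Z > 2.781) ≈ 0.0027; since p < α = 0.025, reject H₀.

z = 2.781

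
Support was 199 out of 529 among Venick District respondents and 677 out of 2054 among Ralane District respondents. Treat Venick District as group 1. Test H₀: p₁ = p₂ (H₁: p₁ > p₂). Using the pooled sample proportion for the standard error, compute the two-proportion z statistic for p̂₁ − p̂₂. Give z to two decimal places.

p̂₁ = 199/529 ≈ 0.3762, p̂₂ = 677/2054 ≈ 0.3296.
Pooled p̂ = (199+677)/(529+2054) = 876/2583 = 0.3391.
SE = √(0.224124 × 0.00237721) = 0.0231.
z = (0.3762 − 0.3296)/0.0231 = 0.0466/0.0231 = 2.02.

z = 2.02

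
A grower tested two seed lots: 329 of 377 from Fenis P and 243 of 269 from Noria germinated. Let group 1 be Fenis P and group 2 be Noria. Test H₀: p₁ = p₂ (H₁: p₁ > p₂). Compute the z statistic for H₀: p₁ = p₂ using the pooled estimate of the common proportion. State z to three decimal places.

p̂₁ = 329/377 = 0.872679, p̂₂ = 243/269 = 0.903346.
Pooled p̂ = (329+243)/(377+269) = 572/646 = 0.885449.
SE = √(p̂(1−p̂)(1/n₁+1/n₂)) = √(0.885449·0.114551·0.00636999) = √(0.000646103) = 0.025419.
z = (0.872679 − 0.903346)/0.025419 = -0.030667/0.025419 = -1.206.
p-value = P(Z > -1.206) ≈ 0.8862.

z = -1.206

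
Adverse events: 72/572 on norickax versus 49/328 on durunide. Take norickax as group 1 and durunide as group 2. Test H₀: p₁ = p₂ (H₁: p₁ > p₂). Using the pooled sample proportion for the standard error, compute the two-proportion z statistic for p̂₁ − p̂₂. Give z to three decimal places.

z = -0.995

p̂₁ = 72/572 ≈ 0.12587, p̂₂ = 49/328 ≈ 0.14939.
Pooled p̂ = (72+49)/(572+328) = 121/900 = 0.13444.
SE = √(p̂(1−p̂)(1/n₁+1/n₂)) = √(0.13444·0.86556·0.00479703) = √(0.000558226) = 0.02363.
z = (0.12587 − 0.14939)/0.02363 = -0.02352/0.02363 = -0.995.
p-value = P(Z > -0.995) ≈ 0.8402.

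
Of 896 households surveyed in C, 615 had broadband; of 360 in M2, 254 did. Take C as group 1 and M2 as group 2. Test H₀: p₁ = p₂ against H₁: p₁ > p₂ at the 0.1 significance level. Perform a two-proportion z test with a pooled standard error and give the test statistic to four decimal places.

z = -0.6654

p̂₁ = 615/896 = 0.686384, p̂₂ = 254/360 = 0.705556.
Pooled p̂ = (615+254)/(896+360) = 869/1256 = 0.691879.
SE = √(0.213182 × 0.00389385) = 0.028811.
z = (0.686384 − 0.705556)/0.028811 = -0.019172/0.028811 = -0.6654.
p-value = P(Z > -0.665) ≈ 0.7471; since p > α = 0.1, fail to reject H₀.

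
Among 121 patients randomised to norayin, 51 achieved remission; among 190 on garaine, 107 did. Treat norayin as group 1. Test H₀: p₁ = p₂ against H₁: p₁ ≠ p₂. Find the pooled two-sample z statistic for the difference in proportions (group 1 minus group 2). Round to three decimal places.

p̂₁ = 51/121 ≈ 0.42149, p̂₂ = 107/190 ≈ 0.56316.
Pooled p̂ = (51+107)/(121+190) = 158/311 = 0.50804.
SE = √(0.249935 × 0.0135276) = 0.05815.
z = (0.42149 − 0.56316)/0.05815 = -0.14167/0.05815 = -2.436.

z = -2.436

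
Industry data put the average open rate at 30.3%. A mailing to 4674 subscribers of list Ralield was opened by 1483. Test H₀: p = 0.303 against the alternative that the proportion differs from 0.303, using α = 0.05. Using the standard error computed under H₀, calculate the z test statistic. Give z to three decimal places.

p̂ = 1483/4674 ≈ 0.317287.
Standard error under H₀: √(0.303×0.697/4674) = 0.006722.
z = (0.317287 − 0.303)/0.006722 = 0.014287/0.006722 = 2.125.
p-value = 2·P(Z > 2.125) ≈ 0.0335, so at α = 0.05 we reject H₀.

z = 2.125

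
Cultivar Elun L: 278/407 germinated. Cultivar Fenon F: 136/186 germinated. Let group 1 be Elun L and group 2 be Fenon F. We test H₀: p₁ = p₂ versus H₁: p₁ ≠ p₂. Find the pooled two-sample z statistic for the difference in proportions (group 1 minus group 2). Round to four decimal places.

z = -1.1847

p̂₁ = 278/407 ≈ 0.683047, p̂₂ = 136/186 ≈ 0.731183.
Pooled p̂ = (278+136)/(407+186) = 414/593 = 0.698145.
SE = √(0.210739 × 0.00783335) = 0.040630.
z = (0.683047 − 0.731183)/0.040630 = -0.048136/0.040630 = -1.1847.
Two-sided p-value ≈ 2·Φ(−1.185) = 0.2361.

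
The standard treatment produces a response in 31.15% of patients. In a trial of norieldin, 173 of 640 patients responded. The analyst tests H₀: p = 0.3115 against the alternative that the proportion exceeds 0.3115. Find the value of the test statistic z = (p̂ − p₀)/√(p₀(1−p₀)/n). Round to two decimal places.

p̂ = 173/640 = 0.2703.
Standard error under H₀: √(0.3115×0.6885/640) = 0.0183.
z = (0.2703 − 0.3115)/0.0183 = -0.0412/0.0183 = -2.25.
p-value = P(Z > -2.250) ≈ 0.9878.

z = -2.25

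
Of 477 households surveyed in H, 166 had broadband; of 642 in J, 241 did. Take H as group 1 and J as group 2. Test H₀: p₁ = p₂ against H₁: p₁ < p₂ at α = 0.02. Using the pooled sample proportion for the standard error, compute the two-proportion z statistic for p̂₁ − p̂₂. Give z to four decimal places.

p̂₁ = 166/477 ≈ 0.348008, p̂₂ = 241/642 ≈ 0.375389.
Pooled p̂ = (166+241)/(477+642) = 407/1119 = 0.363718.
SE = √(p̂(1−p̂)(1/n₁+1/n₂)) = √(0.363718·0.636282·0.00365407) = √(0.00084565) = 0.029080.
z = (0.348008 − 0.375389)/0.029080 = -0.027381/0.029080 = -0.9416.
p-value = P(Z < -0.942) ≈ 0.1732. With α = 0.02, fail to reject H₀.

z = -0.9416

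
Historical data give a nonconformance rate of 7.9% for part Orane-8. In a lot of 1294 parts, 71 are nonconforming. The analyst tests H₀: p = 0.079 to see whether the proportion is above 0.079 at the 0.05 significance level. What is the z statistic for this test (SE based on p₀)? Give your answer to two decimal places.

z = -3.22

p̂ = 71/1294 ≈ 0.05487.
Standard error under H₀: √(0.079×0.921/1294) = 0.00750.
z = (0.05487 − 0.079)/0.00750 = -0.02413/0.00750 = -3.22.
p-value = P(Z > -3.218) ≈ 0.9994. With α = 0.05, fail to reject H₀.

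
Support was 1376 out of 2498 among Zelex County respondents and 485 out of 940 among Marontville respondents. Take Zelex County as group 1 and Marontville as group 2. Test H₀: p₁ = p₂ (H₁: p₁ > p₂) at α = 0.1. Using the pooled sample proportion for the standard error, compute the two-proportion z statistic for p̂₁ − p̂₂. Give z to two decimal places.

z = 1.83

p̂₁ = 1376/2498 ≈ 0.55084, p̂₂ = 485/940 ≈ 0.51596.
Pooled p̂ = (1376+485)/(2498+940) = 1861/3438 = 0.54130.
SE = √(0.248294 × 0.00146415) = 0.01907.
z = (0.55084 − 0.51596)/0.01907 = 0.03488/0.01907 = 1.83.
p-value = P(Z > 1.830) ≈ 0.0337, so at α = 0.1 we reject H₀.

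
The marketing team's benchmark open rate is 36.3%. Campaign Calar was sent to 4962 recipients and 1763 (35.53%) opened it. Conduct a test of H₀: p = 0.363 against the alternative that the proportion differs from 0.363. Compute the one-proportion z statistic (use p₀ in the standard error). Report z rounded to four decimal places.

p̂ = 1763/4962 ≈ 0.3553003.
SE = √(p₀(1−p₀)/n) = √(0.23123/4962) = 0.0068264.
z = (0.3553003 − 0.363)/0.0068264 = -0.0076997/0.0068264 = -1.1279.

z = -1.1279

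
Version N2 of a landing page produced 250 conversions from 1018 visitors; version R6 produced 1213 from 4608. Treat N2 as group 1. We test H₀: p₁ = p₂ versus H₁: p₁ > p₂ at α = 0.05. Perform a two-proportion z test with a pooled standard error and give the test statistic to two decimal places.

z = -1.16

p̂₁ = 250/1018 = 0.2456, p̂₂ = 1213/4608 = 0.2632.
Pooled p̂ = (250+1213)/(1018+4608) = 1463/5626 = 0.2600.
SE = √(0.19242 × 0.00119933) = 0.0152.
z = (0.2456 − 0.2632)/0.0152 = -0.0176/0.0152 = -1.16.
p-value = P(Z > -1.162) ≈ 0.8775; since p > α = 0.05, fail to reject H₀.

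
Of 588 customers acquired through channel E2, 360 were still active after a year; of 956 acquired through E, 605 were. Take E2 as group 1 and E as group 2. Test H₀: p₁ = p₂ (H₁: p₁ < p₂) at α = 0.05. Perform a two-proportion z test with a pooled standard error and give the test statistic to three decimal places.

z = -0.812

p̂₁ = 360/588 = 0.61224, p̂₂ = 605/956 = 0.63285.
Pooled p̂ = (360+605)/(588+956) = 965/1544 = 0.62500.
SE = √(p̂(1−p̂)(1/n₁+1/n₂)) = √(0.62500·0.37500·0.00274671) = √(0.000643759) = 0.02537.
z = (0.61224 − 0.63285)/0.02537 = -0.02061/0.02537 = -0.812.
p-value = P(Z < -0.812) ≈ 0.2084, so at α = 0.05 we fail to reject H₀.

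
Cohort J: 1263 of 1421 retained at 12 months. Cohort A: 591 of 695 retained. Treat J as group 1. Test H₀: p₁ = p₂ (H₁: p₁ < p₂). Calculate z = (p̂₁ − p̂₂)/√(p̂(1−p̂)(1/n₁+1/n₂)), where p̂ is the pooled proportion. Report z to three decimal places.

z = 2.522

p̂₁ = 1263/1421 = 0.888811, p̂₂ = 591/695 = 0.850360.
Pooled p̂ = (1263+591)/(1421+695) = 1854/2116 = 0.876181.
SE = √(0.108487 × 0.00214258) = 0.015246.
z = (0.888811 − 0.850360)/0.015246 = 0.038451/0.015246 = 2.522.
p-value = P(Z < 2.522) ≈ 0.9942.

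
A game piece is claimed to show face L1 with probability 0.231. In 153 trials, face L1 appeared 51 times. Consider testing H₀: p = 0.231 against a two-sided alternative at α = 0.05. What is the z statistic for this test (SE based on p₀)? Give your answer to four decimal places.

p̂ = 51/153 ≈ 0.333333.
Standard error under H₀: √(0.231×0.769/153) = 0.034074.
z = (0.333333 − 0.231)/0.034074 = 0.102333/0.034074 = 3.0033.
p-value = 2·P(Z > 3.003) ≈ 0.0027, so at α = 0.05 we reject H₀.

z = 3.0033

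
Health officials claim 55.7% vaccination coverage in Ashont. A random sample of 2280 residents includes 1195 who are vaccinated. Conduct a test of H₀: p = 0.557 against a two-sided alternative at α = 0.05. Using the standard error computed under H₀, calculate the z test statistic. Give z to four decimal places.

p̂ = 1195/2280 = 0.524123.
Under H₀, SE = √(0.557·0.443/2280) = √(0.000108224) = 0.010403.
z = (0.524123 − 0.557)/0.010403 = -0.032877/0.010403 = -3.1603.
p-value = 2·P(Z > 3.160) ≈ 0.0016. With α = 0.05, reject H₀.

z = -3.1603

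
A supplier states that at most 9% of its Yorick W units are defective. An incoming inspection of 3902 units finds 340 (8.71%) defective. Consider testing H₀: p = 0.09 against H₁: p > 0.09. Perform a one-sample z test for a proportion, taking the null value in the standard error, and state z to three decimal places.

z = -0.625

p̂ = 340/3902 = 0.087135.
SE = √(p₀(1−p₀)/n) = √(0.0819/3902) = 0.004581.
z = (0.087135 − 0.09)/0.004581 = -0.002865/0.004581 = -0.625.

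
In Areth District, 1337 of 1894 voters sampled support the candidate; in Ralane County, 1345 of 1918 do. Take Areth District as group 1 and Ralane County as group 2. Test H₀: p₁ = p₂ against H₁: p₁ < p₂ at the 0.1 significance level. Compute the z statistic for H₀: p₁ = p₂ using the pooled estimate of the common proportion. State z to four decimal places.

p̂₁ = 1337/1894 = 0.705913, p̂₂ = 1345/1918 = 0.701251.
Pooled p̂ = (1337+1345)/(1894+1918) = 2682/3812 = 0.703568.
SE = √(p̂(1−p̂)(1/n₁+1/n₂)) = √(0.703568·0.296432·0.00104936) = √(0.000218855) = 0.014794.
z = (0.705913 − 0.701251)/0.014794 = 0.004662/0.014794 = 0.3151.
p-value = P(Z < 0.315) ≈ 0.6237; since p > α = 0.1, fail to reject H₀.

z = 0.3151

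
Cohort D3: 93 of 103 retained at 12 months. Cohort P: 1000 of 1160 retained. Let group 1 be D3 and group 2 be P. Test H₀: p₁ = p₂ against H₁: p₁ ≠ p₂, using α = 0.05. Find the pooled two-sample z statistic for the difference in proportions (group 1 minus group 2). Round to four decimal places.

p̂₁ = 93/103 ≈ 0.902913, p̂₂ = 1000/1160 ≈ 0.862069.
Pooled p̂ = (93+1000)/(103+1160) = 1093/1263 = 0.865400.
SE = √(p̂(1−p̂)(1/n₁+1/n₂)) = √(0.865400·0.134600·0.0105708) = √(0.00123132) = 0.035090.
z = (0.902913 − 0.862069)/0.035090 = 0.040844/0.035090 = 1.1640.
Two-sided p-value ≈ 2·Φ(−1.164) = 0.2444, so at α = 0.05 we fail to reject H₀.

z = 1.1640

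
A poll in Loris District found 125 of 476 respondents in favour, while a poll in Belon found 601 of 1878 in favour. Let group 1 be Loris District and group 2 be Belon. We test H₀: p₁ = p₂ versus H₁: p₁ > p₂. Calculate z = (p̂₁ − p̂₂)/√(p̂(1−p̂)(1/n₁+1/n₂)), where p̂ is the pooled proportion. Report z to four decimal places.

p̂₁ = 125/476 = 0.2626050, p̂₂ = 601/1878 = 0.3200213.
Pooled p̂ = (125+601)/(476+1878) = 726/2354 = 0.3084112.
SE = √(p̂(1−p̂)(1/n₁+1/n₂)) = √(0.3084112·0.6915888·0.00263332) = √(0.000561671) = 0.0236996.
z = (0.2626050 − 0.3200213)/0.0236996 = -0.0574163/0.0236996 = -2.4227.
p-value = P(Z > -2.423) ≈ 0.9923.

z = -2.4227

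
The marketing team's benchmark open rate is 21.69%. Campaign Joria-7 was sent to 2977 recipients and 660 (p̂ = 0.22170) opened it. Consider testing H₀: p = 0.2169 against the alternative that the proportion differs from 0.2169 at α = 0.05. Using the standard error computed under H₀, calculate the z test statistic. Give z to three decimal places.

z = 0.635

p̂ = 660/2977 = 0.221700.
Standard error under H₀: √(0.2169×0.7831/2977) = 0.007554.
z = (0.221700 − 0.2169)/0.007554 = 0.004800/0.007554 = 0.635.
p-value = 2·P(Z > 0.635) ≈ 0.5252, so at α = 0.05 we fail to reject H₀.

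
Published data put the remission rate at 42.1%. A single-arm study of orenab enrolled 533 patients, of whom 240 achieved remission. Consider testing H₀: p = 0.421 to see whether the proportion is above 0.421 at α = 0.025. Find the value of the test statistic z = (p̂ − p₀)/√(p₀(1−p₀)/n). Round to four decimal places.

p̂ = 240/533 ≈ 0.450281.
Under H₀, SE = √(0.421·0.579/533) = √(0.000457334) = 0.021385.
z = (0.450281 − 0.421)/0.021385 = 0.029281/0.021385 = 1.3692.
p-value = P(Z > 1.369) ≈ 0.0855, so at α = 0.025 we fail to reject H₀.

z = 1.3692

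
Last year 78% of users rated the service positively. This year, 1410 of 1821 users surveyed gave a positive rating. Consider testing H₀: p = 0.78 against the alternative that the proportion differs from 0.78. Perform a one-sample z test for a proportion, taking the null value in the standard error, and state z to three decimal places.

p̂ = 1410/1821 = 0.77430.
Under H₀, SE = √(0.78·0.22/1821) = √(9.42339e-05) = 0.00971.
z = (0.77430 − 0.78)/0.00971 = -0.00570/0.00971 = -0.587.
Two-sided p-value ≈ 2·Φ(−0.587) = 0.5571.

z = -0.587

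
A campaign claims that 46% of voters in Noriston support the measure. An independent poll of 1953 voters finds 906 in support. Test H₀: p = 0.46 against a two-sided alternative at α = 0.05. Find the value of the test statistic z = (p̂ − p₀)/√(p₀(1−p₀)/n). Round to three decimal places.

p̂ = 906/1953 ≈ 0.46390.
Under H₀, SE = √(0.46·0.54/1953) = √(0.000127189) = 0.01128.
z = (0.46390 − 0.46)/0.01128 = 0.00390/0.01128 = 0.346.
p-value = 2·P(Z > 0.346) ≈ 0.7294, so at α = 0.05 we fail to reject H₀.

z = 0.346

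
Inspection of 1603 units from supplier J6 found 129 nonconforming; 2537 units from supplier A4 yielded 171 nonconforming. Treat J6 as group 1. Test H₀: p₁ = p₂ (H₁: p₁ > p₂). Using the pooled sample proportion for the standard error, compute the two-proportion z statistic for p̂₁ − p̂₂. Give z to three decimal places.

p̂₁ = 129/1603 = 0.08047, p̂₂ = 171/2537 = 0.06740.
Pooled p̂ = (129+171)/(1603+2537) = 300/4140 = 0.07246.
SE = √(p̂(1−p̂)(1/n₁+1/n₂)) = √(0.07246·0.92754·0.001018) = √(6.84224e-05) = 0.00827.
z = (0.08047 − 0.06740)/0.00827 = 0.01307/0.00827 = 1.580.

z = 1.580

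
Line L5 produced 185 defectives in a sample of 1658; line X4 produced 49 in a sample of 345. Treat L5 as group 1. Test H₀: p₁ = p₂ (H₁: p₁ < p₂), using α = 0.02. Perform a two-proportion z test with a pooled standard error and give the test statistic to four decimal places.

z = -1.6019

p̂₁ = 185/1658 = 0.111580, p̂₂ = 49/345 = 0.142029.
Pooled p̂ = (185+49)/(1658+345) = 234/2003 = 0.116825.
SE = √(0.103177 × 0.00350169) = 0.019008.
z = (0.111580 − 0.142029)/0.019008 = -0.030449/0.019008 = -1.6019.
p-value = P(Z < -1.602) ≈ 0.0546; since p > α = 0.02, fail to reject H₀.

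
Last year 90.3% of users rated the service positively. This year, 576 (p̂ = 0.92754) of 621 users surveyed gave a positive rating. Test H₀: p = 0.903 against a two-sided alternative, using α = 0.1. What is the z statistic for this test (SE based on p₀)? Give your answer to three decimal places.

z = 2.066

p̂ = 576/621 ≈ 0.92754.
SE = √(p₀(1−p₀)/n) = √(0.087591/621) = 0.01188.
z = (0.92754 − 0.903)/0.01188 = 0.02454/0.01188 = 2.066.
Two-sided p-value ≈ 2·Φ(−2.066) = 0.0388, so at α = 0.1 we reject H₀.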